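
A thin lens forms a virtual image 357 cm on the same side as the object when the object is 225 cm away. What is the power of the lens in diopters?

P = +0.164 D

Virtual image ⇒ d_i = −357 cm.
1/f = 1/d_o + 1/d_i = 1/(225) + 1/(-357) = 0.001643 cm⁻¹.
f = 608.5 cm = 6.085 m, so P = 1/f = +0.164 D.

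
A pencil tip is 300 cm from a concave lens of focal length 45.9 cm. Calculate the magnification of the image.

For a concave lens, f = -45.9 cm.
1/d_i = 1/f − 1/d_o = 1/(-45.90) − 1/(300) = -0.02512, so d_i = -39.81 cm.
m = −d_i/d_o = −(-39.81)/(300) = +0.133.
The image is virtual, upright and reduced, on the same side as the object.

m = +0.133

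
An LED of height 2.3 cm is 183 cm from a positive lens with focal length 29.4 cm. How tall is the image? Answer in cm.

0.440 cm

1/d_i = 1/f − 1/d_o = 1/(29.40) − 1/(183) = 0.02855, so d_i = 35.03 cm.
m = −d_i/d_o = -0.1914.
|h_i| = |m|·h_o = 0.1914 × 2.3 = 0.440 cm. The image is real, inverted and reduced, on the far side of the lens.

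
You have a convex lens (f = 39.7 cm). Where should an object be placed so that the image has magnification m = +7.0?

m = −d_i/d_o ⇒ d_i = −m·d_o.
1/f = 1/d_o + 1/d_i = 1/d_o − 1/(m·d_o) = (1 − 1/m)/d_o, so d_o = f(1 − 1/m) = (39.70)(1 − 1/(+7.0)) = 34.0 cm.

34.0 cm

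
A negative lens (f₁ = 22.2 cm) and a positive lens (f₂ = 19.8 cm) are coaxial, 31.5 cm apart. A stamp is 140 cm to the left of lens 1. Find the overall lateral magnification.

m = -0.0878

f₁ = −22.2 cm (diverging).
Lens 1: 1/d_i1 = 1/(-22.2) − 1/(140) = -0.05219, so d_i1 = -19.16 cm; m₁ = −d_i1/d_o1 = +0.1369.
d_o2 = 31.5 − (-19.16) = 50.66 cm.
Lens 2: 1/d_i2 = 1/(19.8) − 1/(50.66) = 0.03077, so d_i2 = 32.50 cm; m₂ = −d_i2/d_o2 = -0.6416.
m = m₁·m₂ = (+0.1369)(-0.6416) = -0.0878.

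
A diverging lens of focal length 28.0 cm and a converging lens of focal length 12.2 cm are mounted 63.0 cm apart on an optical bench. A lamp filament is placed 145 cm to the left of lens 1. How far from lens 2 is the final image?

Lens 1 is diverging, so f₁ = −28.0 cm.
Lens 1: 1/d_i1 = 1/f₁ − 1/d_o1 = 1/(-28.0) − 1/(145) = -0.04261, so d_i1 = -23.47 cm.
The intermediate image is 23.47 cm to the left of lens 1 (virtual), which is 63.0 − (-23.47) = 86.47 cm to the left of lens 2, so d_o2 = +86.47 cm.
Lens 2: 1/d_i2 = 1/f₂ − 1/d_o2 = 1/(12.2) − 1/(86.47) = 0.07040, so d_i2 = 14.2 cm.
The final image is real, 14.2 cm to the right of lens 2 (overall magnification ≈ -0.027).

14.2 cm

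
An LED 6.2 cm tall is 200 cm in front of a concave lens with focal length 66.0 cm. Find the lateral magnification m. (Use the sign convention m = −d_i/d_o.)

For a concave lens, f = -66.0 cm.
1/d_i = 1/f − 1/d_o = 1/(-66.00) − 1/(200) = -0.02015, so d_i = -49.62 cm.
m = −d_i/d_o = −(-49.62)/(200) = +0.248.
The image is virtual, upright and reduced, on the same side as the object.

m = +0.248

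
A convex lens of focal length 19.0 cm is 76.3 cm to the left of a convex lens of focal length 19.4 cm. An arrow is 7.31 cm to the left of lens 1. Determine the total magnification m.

Lens 1: 1/d_i1 = 1/(19.0) − 1/(7.31) = -0.08417, so d_i1 = -11.88 cm; m₁ = −d_i1/d_o1 = +1.625.
d_o2 = 76.3 − (-11.88) = 88.18 cm.
Lens 2: 1/d_i2 = 1/(19.4) − 1/(88.18) = 0.04021, so d_i2 = 24.87 cm; m₂ = −d_i2/d_o2 = -0.2821.
m = m₁·m₂ = (+1.625)(-0.2821) = -0.458.

m = -0.458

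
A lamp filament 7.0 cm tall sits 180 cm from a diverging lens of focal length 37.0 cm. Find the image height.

1.19 cm

For a diverging lens, f = -37.0 cm.
1/d_i = 1/f − 1/d_o = 1/(-37.00) − 1/(180) = -0.03258, so d_i = -30.69 cm.
m = −d_i/d_o = +0.1705.
|h_i| = |m|·h_o = 0.1705 × 7.0 = 1.19 cm. The image is virtual, upright and reduced, on the same side as the object.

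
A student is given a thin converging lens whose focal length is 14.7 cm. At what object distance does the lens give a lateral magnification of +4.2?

m = −d_i/d_o ⇒ d_i = −m·d_o.
1/f = 1/d_o + 1/d_i = 1/d_o − 1/(m·d_o) = (1 − 1/m)/d_o, so d_o = f(1 − 1/m) = (14.70)(1 − 1/(+4.2)) = 11.2 cm.

11.2 cm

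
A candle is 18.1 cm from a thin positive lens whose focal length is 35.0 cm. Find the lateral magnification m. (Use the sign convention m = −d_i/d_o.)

1/d_i = 1/f − 1/d_o = 1/(35.00) − 1/(18.1) = -0.02668, so d_i = -37.49 cm.
m = −d_i/d_o = −(-37.49)/(18.1) = +2.07.
The image is virtual, upright and enlarged, on the same side as the object.

m = +2.07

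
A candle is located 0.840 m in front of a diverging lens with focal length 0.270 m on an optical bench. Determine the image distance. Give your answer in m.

0.204 m

For a diverging lens, f = -0.270 m.
Lens equation: 1/s_i = 1/f − 1/s_o = 1/(-0.2700) − 1/(0.840) = -3.704 − 1.190 = -4.894, so s_i = -0.204 m.
The image is virtual, upright and reduced, on the same side as the object.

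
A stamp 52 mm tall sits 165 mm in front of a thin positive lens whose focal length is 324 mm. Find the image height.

106 mm

1/d_i = 1/f − 1/d_o = 1/(324.0) − 1/(165) = -0.002974, so d_i = -336.2 mm.
m = −d_i/d_o = +2.038.
|h_i| = |m|·h_o = 2.038 × 52 = 106 mm. The image is virtual, upright and enlarged, on the same side as the object.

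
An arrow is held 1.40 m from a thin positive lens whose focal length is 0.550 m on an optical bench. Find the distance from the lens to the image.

0.906 m

Thin-lens equation: 1/q = 1/f − 1/p = 1/(0.5500) − 1/(1.40) = 1.818 − 0.7143 = 1.104, so q = 0.906 m.
The image is real, inverted and reduced, on the far side of the lens.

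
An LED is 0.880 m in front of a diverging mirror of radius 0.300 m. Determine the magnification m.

m = +0.146

f = R/2 = 0.300/2 = 0.1500 m; for a diverging mirror, f = -0.1500 m.
1/d_i = 1/f − 1/d_o = 1/(-0.1500) − 1/(0.880) = -7.803, so d_i = -0.1282 m.
m = −d_i/d_o = −(-0.1282)/(0.880) = +0.146.
The image is virtual, upright and reduced, behind the mirror.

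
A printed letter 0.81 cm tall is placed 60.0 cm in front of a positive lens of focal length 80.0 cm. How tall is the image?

1/d_i = 1/f − 1/d_o = 1/(80.00) − 1/(60.0) = -0.004167, so d_i = -240.0 cm.
m = −d_i/d_o = +4.000.
|h_i| = |m|·h_o = 4.000 × 0.81 = 3.24 cm. The image is virtual, upright and enlarged, on the same side as the object.

3.24 cm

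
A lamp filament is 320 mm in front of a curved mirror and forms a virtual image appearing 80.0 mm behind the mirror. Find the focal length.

f = -107 mm (convex)

Virtual image ⇒ d_i = −80.0 mm.
1/f = 1/d_o + 1/d_i = 1/(320) + 1/(-80.0) = -0.009375, so f = -107 mm.
Since f is negative, the curved mirror is convex.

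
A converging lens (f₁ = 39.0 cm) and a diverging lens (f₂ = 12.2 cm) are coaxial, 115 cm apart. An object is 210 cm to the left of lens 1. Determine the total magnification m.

Lens 1: 1/d_i1 = 1/(39.0) − 1/(210) = 0.02088, so d_i1 = 47.89 cm; m₁ = −d_i1/d_o1 = -0.2280.
d_o2 = 115 − (47.89) = 67.11 cm.
f₂ = −12.2 cm (diverging).
Lens 2: 1/d_i2 = 1/(-12.2) − 1/(67.11) = -0.09687, so d_i2 = -10.32 cm; m₂ = −d_i2/d_o2 = +0.1538.
m = m₁·m₂ = (-0.2280)(+0.1538) = -0.0351.

m = -0.0351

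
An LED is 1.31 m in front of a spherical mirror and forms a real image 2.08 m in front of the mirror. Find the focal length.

Real image ⇒ d_i = +2.08 m.
1/f = 1/d_o + 1/d_i = 1/(1.31) + 1/(2.08) = 1.244, so f = 0.804 m.
Since f is positive, the spherical mirror is concave.

f = 0.804 m (concave)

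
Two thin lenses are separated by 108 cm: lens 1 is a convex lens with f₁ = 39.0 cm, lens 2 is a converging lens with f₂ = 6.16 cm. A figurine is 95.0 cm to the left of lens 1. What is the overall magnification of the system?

m = +0.120

Lens 1: 1/d_i1 = 1/(39.0) − 1/(95.0) = 0.01511, so d_i1 = 66.16 cm; m₁ = −d_i1/d_o1 = -0.6964.
d_o2 = 108 − (66.16) = 41.84 cm.
Lens 2: 1/d_i2 = 1/(6.16) − 1/(41.84) = 0.1384, so d_i2 = 7.223 cm; m₂ = −d_i2/d_o2 = -0.1726.
m = m₁·m₂ = (-0.6964)(-0.1726) = +0.120.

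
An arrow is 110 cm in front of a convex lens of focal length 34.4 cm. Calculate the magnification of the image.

m = -0.455

1/d_i = 1/f − 1/d_o = 1/(34.40) − 1/(110) = 0.01998, so d_i = 50.05 cm.
m = −d_i/d_o = −(50.05)/(110) = -0.455.
The image is real, inverted and reduced, on the far side of the lens.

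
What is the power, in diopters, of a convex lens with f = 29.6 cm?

P = +3.38 D

f = 29.6 cm = 0.296 m.
P = 1/f = 1/(0.296 m) = +3.38 D.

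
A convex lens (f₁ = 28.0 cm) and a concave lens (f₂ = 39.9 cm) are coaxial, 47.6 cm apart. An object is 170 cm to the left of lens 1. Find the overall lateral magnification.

Lens 1: 1/d_i1 = 1/(28.0) − 1/(170) = 0.02983, so d_i1 = 33.52 cm; m₁ = −d_i1/d_o1 = -0.1972.
d_o2 = 47.6 − (33.52) = 14.08 cm.
f₂ = −39.9 cm (diverging).
Lens 2: 1/d_i2 = 1/(-39.9) − 1/(14.08) = -0.09609, so d_i2 = -10.41 cm; m₂ = −d_i2/d_o2 = +0.7392.
m = m₁·m₂ = (-0.1972)(+0.7392) = -0.146.

m = -0.146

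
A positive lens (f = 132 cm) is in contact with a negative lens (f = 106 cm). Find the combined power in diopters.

P = -0.186 D

P₁ = 1/f₁ = 1/(1.32 m) = +0.7576 D; P₂ = 1/f₂ = 1/(-1.06 m) = -0.9434 D.
For thin lenses in contact, P = P₁ + P₂ = (+0.7576) + (-0.9434) = -0.186 D.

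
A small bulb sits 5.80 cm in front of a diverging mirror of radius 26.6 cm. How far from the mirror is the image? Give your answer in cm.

f = R/2 = 26.6/2 = 13.30 cm; for a diverging mirror, f = -13.30 cm.
Mirror equation: 1/v = 1/f − 1/u = 1/(-13.30) − 1/(5.80) = -0.07519 − 0.1724 = -0.2476, so v = -4.04 cm.
The image is virtual, upright and reduced, behind the mirror.

4.04 cm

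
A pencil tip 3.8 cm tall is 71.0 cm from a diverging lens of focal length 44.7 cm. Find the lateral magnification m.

For a diverging lens, f = -44.7 cm.
1/d_i = 1/f − 1/d_o = 1/(-44.70) − 1/(71.0) = -0.03646, so d_i = -27.43 cm.
m = −d_i/d_o = −(-27.43)/(71.0) = +0.386.
The image is virtual, upright and reduced, on the same side as the object.

m = +0.386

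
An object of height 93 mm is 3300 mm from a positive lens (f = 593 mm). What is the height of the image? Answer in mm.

1/d_i = 1/f − 1/d_o = 1/(593.0) − 1/(3300) = 0.001383, so d_i = 722.9 mm.
m = −d_i/d_o = -0.2191.
|h_i| = |m|·h_o = 0.2191 × 93 = 20.4 mm. The image is real, inverted and reduced, on the far side of the lens.

20.4 mm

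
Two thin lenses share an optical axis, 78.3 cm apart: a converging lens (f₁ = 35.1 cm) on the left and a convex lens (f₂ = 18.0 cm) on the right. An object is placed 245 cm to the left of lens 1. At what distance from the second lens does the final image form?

Lens 1: 1/d_i1 = 1/f₁ − 1/d_o1 = 1/(35.1) − 1/(245) = 0.02441, so d_i1 = 40.97 cm.
The intermediate image is 40.97 cm to the right of lens 1, which is 78.3 − (40.97) = 37.33 cm to the left of lens 2, so d_o2 = +37.33 cm.
Lens 2: 1/d_i2 = 1/f₂ − 1/d_o2 = 1/(18.0) − 1/(37.33) = 0.02877, so d_i2 = 34.8 cm.
The final image is real, 34.8 cm to the right of lens 2 (overall magnification ≈ 0.16).

34.8 cm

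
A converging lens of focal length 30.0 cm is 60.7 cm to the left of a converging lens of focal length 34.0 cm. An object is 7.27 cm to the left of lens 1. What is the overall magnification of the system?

m = -1.24

Lens 1: 1/d_i1 = 1/(30.0) − 1/(7.27) = -0.1042, so d_i1 = -9.595 cm; m₁ = −d_i1/d_o1 = +1.320.
d_o2 = 60.7 − (-9.595) = 70.30 cm.
Lens 2: 1/d_i2 = 1/(34.0) − 1/(70.30) = 0.01519, so d_i2 = 65.85 cm; m₂ = −d_i2/d_o2 = -0.9366.
m = m₁·m₂ = (+1.320)(-0.9366) = -1.24.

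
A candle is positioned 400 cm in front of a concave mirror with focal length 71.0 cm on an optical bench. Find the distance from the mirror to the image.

Mirror equation: 1/d_i = 1/f − 1/d_o = 1/(71.00) − 1/(400) = 0.01408 − 0.002500 = 0.01158, so d_i = 86.3 cm.
The image is real, inverted and reduced, in front of the mirror.

86.3 cm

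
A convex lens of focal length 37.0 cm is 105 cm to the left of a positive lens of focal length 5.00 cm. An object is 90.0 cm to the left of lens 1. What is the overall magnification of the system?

m = +0.0939

Lens 1: 1/d_i1 = 1/(37.0) − 1/(90.0) = 0.01592, so d_i1 = 62.83 cm; m₁ = −d_i1/d_o1 = -0.6981.
d_o2 = 105 − (62.83) = 42.17 cm.
Lens 2: 1/d_i2 = 1/(5.00) − 1/(42.17) = 0.1763, so d_i2 = 5.673 cm; m₂ = −d_i2/d_o2 = -0.1345.
m = m₁·m₂ = (-0.6981)(-0.1345) = +0.0939.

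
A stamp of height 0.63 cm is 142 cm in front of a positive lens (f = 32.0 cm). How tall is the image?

1/d_i = 1/f − 1/d_o = 1/(32.00) − 1/(142) = 0.02421, so d_i = 41.31 cm.
m = −d_i/d_o = -0.2909.
|h_i| = |m|·h_o = 0.2909 × 0.63 = 0.183 cm. The image is real, inverted and reduced, on the far side of the lens.

0.183 cm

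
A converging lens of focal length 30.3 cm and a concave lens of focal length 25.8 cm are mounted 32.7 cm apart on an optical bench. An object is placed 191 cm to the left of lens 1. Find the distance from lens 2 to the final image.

Lens 1: 1/d_i1 = 1/f₁ − 1/d_o1 = 1/(30.3) − 1/(191) = 0.02777, so d_i1 = 36.01 cm.
The intermediate image is 36.01 cm to the right of lens 1, which lies 3.310 cm to the right of lens 2 — a virtual object — so d_o2 = −3.310 cm.
Lens 2 is diverging, so f₂ = −25.8 cm.
Lens 2: 1/d_i2 = 1/f₂ − 1/d_o2 = 1/(-25.8) − 1/(-3.310) = 0.2634, so d_i2 = 3.80 cm.
The final image is real, 3.80 cm to the right of lens 2 (overall magnification ≈ -0.22).

3.80 cm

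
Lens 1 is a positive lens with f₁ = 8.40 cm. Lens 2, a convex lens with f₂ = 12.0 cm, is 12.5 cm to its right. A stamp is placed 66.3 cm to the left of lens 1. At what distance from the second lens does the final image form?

3.79 cm

Lens 1: 1/d_i1 = 1/f₁ − 1/d_o1 = 1/(8.40) − 1/(66.3) = 0.1040, so d_i1 = 9.619 cm.
The intermediate image is 9.619 cm to the right of lens 1, which is 12.5 − (9.619) = 2.881 cm to the left of lens 2, so d_o2 = +2.881 cm.
Lens 2: 1/d_i2 = 1/f₂ − 1/d_o2 = 1/(12.0) − 1/(2.881) = -0.2638, so d_i2 = -3.79 cm.
The final image is virtual, 3.79 cm to the left of lens 2 (overall magnification ≈ -0.19).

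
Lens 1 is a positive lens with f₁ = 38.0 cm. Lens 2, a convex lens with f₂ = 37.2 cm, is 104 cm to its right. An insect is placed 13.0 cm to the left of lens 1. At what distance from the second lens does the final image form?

Lens 1: 1/d_i1 = 1/f₁ − 1/d_o1 = 1/(38.0) − 1/(13.0) = -0.05061, so d_i1 = -19.76 cm.
The intermediate image is 19.76 cm to the left of lens 1 (virtual), which is 104 − (-19.76) = 123.8 cm to the left of lens 2, so d_o2 = +123.8 cm.
Lens 2: 1/d_i2 = 1/f₂ − 1/d_o2 = 1/(37.2) − 1/(123.8) = 0.01880, so d_i2 = 53.2 cm.
The final image is real, 53.2 cm to the right of lens 2 (overall magnification ≈ -0.65).

53.2 cm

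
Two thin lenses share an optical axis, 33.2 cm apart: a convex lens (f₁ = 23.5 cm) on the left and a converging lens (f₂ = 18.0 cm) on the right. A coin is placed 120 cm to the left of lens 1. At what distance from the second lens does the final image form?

Lens 1: 1/d_i1 = 1/f₁ − 1/d_o1 = 1/(23.5) − 1/(120) = 0.03422, so d_i1 = 29.22 cm.
The intermediate image is 29.22 cm to the right of lens 1, which is 33.2 − (29.22) = 3.980 cm to the left of lens 2, so d_o2 = +3.980 cm.
Lens 2: 1/d_i2 = 1/f₂ − 1/d_o2 = 1/(18.0) − 1/(3.980) = -0.1957, so d_i2 = -5.11 cm.
The final image is virtual, 5.11 cm to the left of lens 2 (overall magnification ≈ -0.31).

5.11 cm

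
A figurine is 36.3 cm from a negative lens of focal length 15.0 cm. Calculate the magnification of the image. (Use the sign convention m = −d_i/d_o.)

For a negative lens, f = -15.0 cm.
1/d_i = 1/f − 1/d_o = 1/(-15.00) − 1/(36.3) = -0.09421, so d_i = -10.61 cm.
m = −d_i/d_o = −(-10.61)/(36.3) = +0.292.
The image is virtual, upright and reduced, on the same side as the object.

m = +0.292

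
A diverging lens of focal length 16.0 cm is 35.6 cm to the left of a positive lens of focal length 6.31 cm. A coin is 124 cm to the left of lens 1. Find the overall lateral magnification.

m = -0.0166

f₁ = −16.0 cm (diverging).
Lens 1: 1/d_i1 = 1/(-16.0) − 1/(124) = -0.07056, so d_i1 = -14.17 cm; m₁ = −d_i1/d_o1 = +0.1143.
d_o2 = 35.6 − (-14.17) = 49.77 cm.
Lens 2: 1/d_i2 = 1/(6.31) − 1/(49.77) = 0.1384, so d_i2 = 7.226 cm; m₂ = −d_i2/d_o2 = -0.1452.
m = m₁·m₂ = (+0.1143)(-0.1452) = -0.0166.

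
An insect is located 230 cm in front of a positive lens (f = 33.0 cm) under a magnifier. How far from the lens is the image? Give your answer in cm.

38.5 cm

Thin-lens equation: 1/v = 1/f − 1/u = 1/(33.00) − 1/(230) = 0.03030 − 0.004348 = 0.02596, so v = 38.5 cm.
The image is real, inverted and reduced, on the far side of the lens.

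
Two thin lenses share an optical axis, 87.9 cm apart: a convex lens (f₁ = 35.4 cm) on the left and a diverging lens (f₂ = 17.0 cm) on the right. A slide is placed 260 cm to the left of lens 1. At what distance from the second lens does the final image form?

12.5 cm

Lens 1: 1/d_i1 = 1/f₁ − 1/d_o1 = 1/(35.4) − 1/(260) = 0.02440, so d_i1 = 40.98 cm.
The intermediate image is 40.98 cm to the right of lens 1, which is 87.9 − (40.98) = 46.92 cm to the left of lens 2, so d_o2 = +46.92 cm.
Lens 2 is diverging, so f₂ = −17.0 cm.
Lens 2: 1/d_i2 = 1/f₂ − 1/d_o2 = 1/(-17.0) − 1/(46.92) = -0.08014, so d_i2 = -12.5 cm.
The final image is virtual, 12.5 cm to the left of lens 2 (overall magnification ≈ -0.042).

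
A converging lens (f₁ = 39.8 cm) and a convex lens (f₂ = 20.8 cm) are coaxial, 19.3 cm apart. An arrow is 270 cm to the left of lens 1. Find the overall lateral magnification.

m = -0.0746

Lens 1: 1/d_i1 = 1/(39.8) − 1/(270) = 0.02142, so d_i1 = 46.68 cm; m₁ = −d_i1/d_o1 = -0.1729.
d_o2 = 19.3 − (46.68) = -27.38 cm (virtual object).
Lens 2: 1/d_i2 = 1/(20.8) − 1/(-27.38) = 0.08460, so d_i2 = 11.82 cm; m₂ = −d_i2/d_o2 = +0.4317.
m = m₁·m₂ = (-0.1729)(+0.4317) = -0.0746.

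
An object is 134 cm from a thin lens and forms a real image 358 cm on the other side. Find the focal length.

f = 97.5 cm (converging)

Real image ⇒ d_i = +358 cm.
1/f = 1/d_o + 1/d_i = 1/(134) + 1/(358) = 0.01026, so f = 97.5 cm.
Since f is positive, the thin lens is converging.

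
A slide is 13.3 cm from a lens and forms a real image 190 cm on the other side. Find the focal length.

f = 12.4 cm (converging)

Real image ⇒ d_i = +190 cm.
1/f = 1/d_o + 1/d_i = 1/(13.3) + 1/(190) = 0.08045, so f = 12.4 cm.
Since f is positive, the lens is converging.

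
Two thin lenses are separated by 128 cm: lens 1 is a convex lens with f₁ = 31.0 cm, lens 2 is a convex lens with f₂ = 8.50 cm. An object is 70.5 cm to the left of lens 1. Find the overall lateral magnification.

m = +0.104

Lens 1: 1/d_i1 = 1/(31.0) − 1/(70.5) = 0.01807, so d_i1 = 55.33 cm; m₁ = −d_i1/d_o1 = -0.7848.
d_o2 = 128 − (55.33) = 72.67 cm.
Lens 2: 1/d_i2 = 1/(8.50) − 1/(72.67) = 0.1039, so d_i2 = 9.626 cm; m₂ = −d_i2/d_o2 = -0.1325.
m = m₁·m₂ = (-0.7848)(-0.1325) = +0.104.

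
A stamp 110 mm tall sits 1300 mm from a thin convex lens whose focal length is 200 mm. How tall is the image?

1/d_i = 1/f − 1/d_o = 1/(200.0) − 1/(1300) = 0.004231, so d_i = 236.4 mm.
m = −d_i/d_o = -0.1818.
|h_i| = |m|·h_o = 0.1818 × 110 = 20.0 mm. The image is real, inverted and reduced, on the far side of the lens.

20.0 mm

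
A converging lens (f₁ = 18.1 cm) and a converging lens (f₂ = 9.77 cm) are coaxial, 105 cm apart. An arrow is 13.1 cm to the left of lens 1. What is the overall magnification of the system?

m = -0.248

Lens 1: 1/d_i1 = 1/(18.1) − 1/(13.1) = -0.02109, so d_i1 = -47.42 cm; m₁ = −d_i1/d_o1 = +3.620.
d_o2 = 105 − (-47.42) = 152.4 cm.
Lens 2: 1/d_i2 = 1/(9.77) − 1/(152.4) = 0.09579, so d_i2 = 10.44 cm; m₂ = −d_i2/d_o2 = -0.06850.
m = m₁·m₂ = (+3.620)(-0.06850) = -0.248.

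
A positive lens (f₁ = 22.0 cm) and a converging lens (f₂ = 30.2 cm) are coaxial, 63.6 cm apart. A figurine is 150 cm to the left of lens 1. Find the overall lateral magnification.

Lens 1: 1/d_i1 = 1/(22.0) − 1/(150) = 0.03879, so d_i1 = 25.78 cm; m₁ = −d_i1/d_o1 = -0.1719.
d_o2 = 63.6 − (25.78) = 37.82 cm.
Lens 2: 1/d_i2 = 1/(30.2) − 1/(37.82) = 0.006672, so d_i2 = 149.9 cm; m₂ = −d_i2/d_o2 = -3.963.
m = m₁·m₂ = (-0.1719)(-3.963) = +0.681.

m = +0.681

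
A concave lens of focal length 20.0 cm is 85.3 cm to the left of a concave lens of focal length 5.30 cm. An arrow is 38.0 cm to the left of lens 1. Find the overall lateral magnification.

m = +0.0176

f₁ = −20.0 cm (diverging).
Lens 1: 1/d_i1 = 1/(-20.0) − 1/(38.0) = -0.07632, so d_i1 = -13.10 cm; m₁ = −d_i1/d_o1 = +0.3447.
d_o2 = 85.3 − (-13.10) = 98.40 cm.
f₂ = −5.30 cm (diverging).
Lens 2: 1/d_i2 = 1/(-5.30) − 1/(98.40) = -0.1988, so d_i2 = -5.029 cm; m₂ = −d_i2/d_o2 = +0.05111.
m = m₁·m₂ = (+0.3447)(+0.05111) = +0.0176.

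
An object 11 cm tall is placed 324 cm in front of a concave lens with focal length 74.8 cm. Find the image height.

For a concave lens, f = -74.8 cm.
1/d_i = 1/f − 1/d_o = 1/(-74.80) − 1/(324) = -0.01646, so d_i = -60.77 cm.
m = −d_i/d_o = +0.1876.
|h_i| = |m|·h_o = 0.1876 × 11 = 2.06 cm. The image is virtual, upright and reduced, on the same side as the object.

2.06 cm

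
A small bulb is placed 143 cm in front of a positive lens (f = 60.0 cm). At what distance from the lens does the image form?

Thin-lens equation: 1/v = 1/f − 1/u = 1/(60.00) − 1/(143) = 0.01667 − 0.006993 = 0.009674, so v = 103 cm.
The image is real, inverted and reduced, on the far side of the lens.

103 cm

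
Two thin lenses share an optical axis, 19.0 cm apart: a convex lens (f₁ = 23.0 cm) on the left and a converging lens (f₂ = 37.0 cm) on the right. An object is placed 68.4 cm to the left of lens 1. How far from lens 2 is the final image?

11.0 cm

Lens 1: 1/d_i1 = 1/f₁ − 1/d_o1 = 1/(23.0) − 1/(68.4) = 0.02886, so d_i1 = 34.65 cm.
The intermediate image is 34.65 cm to the right of lens 1, which lies 15.65 cm to the right of lens 2 — a virtual object — so d_o2 = −15.65 cm.
Lens 2: 1/d_i2 = 1/f₂ − 1/d_o2 = 1/(37.0) − 1/(-15.65) = 0.09092, so d_i2 = 11.0 cm.
The final image is real, 11.0 cm to the right of lens 2 (overall magnification ≈ -0.36).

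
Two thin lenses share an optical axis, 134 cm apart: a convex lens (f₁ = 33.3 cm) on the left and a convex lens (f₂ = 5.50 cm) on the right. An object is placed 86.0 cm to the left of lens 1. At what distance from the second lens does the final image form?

5.91 cm

Lens 1: 1/d_i1 = 1/f₁ − 1/d_o1 = 1/(33.3) − 1/(86.0) = 0.01840, so d_i1 = 54.34 cm.
The intermediate image is 54.34 cm to the right of lens 1, which is 134 − (54.34) = 79.66 cm to the left of lens 2, so d_o2 = +79.66 cm.
Lens 2: 1/d_i2 = 1/f₂ − 1/d_o2 = 1/(5.50) − 1/(79.66) = 0.1693, so d_i2 = 5.91 cm.
The final image is real, 5.91 cm to the right of lens 2 (overall magnification ≈ 0.047).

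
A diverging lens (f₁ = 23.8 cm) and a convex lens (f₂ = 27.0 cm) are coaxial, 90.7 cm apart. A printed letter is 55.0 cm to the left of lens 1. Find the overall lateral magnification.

m = -0.102

f₁ = −23.8 cm (diverging).
Lens 1: 1/d_i1 = 1/(-23.8) − 1/(55.0) = -0.06020, so d_i1 = -16.61 cm; m₁ = −d_i1/d_o1 = +0.3020.
d_o2 = 90.7 − (-16.61) = 107.3 cm.
Lens 2: 1/d_i2 = 1/(27.0) − 1/(107.3) = 0.02772, so d_i2 = 36.08 cm; m₂ = −d_i2/d_o2 = -0.3362.
m = m₁·m₂ = (+0.3020)(-0.3362) = -0.102.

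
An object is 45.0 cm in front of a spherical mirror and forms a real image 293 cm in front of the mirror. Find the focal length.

Real image ⇒ d_i = +293 cm.
1/f = 1/d_o + 1/d_i = 1/(45.0) + 1/(293) = 0.02564, so f = 39.0 cm.
Since f is positive, the spherical mirror is concave.

f = 39.0 cm (concave)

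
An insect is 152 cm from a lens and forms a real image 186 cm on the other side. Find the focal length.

f = 83.6 cm (converging)

Real image ⇒ d_i = +186 cm.
1/f = 1/d_o + 1/d_i = 1/(152) + 1/(186) = 0.01196, so f = 83.6 cm.
Since f is positive, the lens is converging.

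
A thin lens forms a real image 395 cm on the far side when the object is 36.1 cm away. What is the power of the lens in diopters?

P = +3.02 D

d_i = +395 cm.
1/f = 1/d_o + 1/d_i = 1/(36.1) + 1/(395) = 0.03023 cm⁻¹.
f = 33.08 cm = 0.3308 m, so P = 1/f = +3.02 D.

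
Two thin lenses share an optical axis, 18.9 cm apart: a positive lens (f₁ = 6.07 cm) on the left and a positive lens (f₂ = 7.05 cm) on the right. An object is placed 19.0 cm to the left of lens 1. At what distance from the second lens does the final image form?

24.0 cm

Lens 1: 1/d_i1 = 1/f₁ − 1/d_o1 = 1/(6.07) − 1/(19.0) = 0.1121, so d_i1 = 8.920 cm.
The intermediate image is 8.920 cm to the right of lens 1, which is 18.9 − (8.920) = 9.980 cm to the left of lens 2, so d_o2 = +9.980 cm.
Lens 2: 1/d_i2 = 1/f₂ − 1/d_o2 = 1/(7.05) − 1/(9.980) = 0.04164, so d_i2 = 24.0 cm.
The final image is real, 24.0 cm to the right of lens 2 (overall magnification ≈ 1.1).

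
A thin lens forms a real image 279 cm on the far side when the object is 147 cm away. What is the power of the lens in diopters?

P = +1.04 D

d_i = +279 cm.
1/f = 1/d_o + 1/d_i = 1/(147) + 1/(279) = 0.01039 cm⁻¹.
f = 96.27 cm = 0.9627 m, so P = 1/f = +1.04 D.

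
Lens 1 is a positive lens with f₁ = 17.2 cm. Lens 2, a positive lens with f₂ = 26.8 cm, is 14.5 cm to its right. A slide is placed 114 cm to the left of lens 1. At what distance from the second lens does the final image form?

Lens 1: 1/d_i1 = 1/f₁ − 1/d_o1 = 1/(17.2) − 1/(114) = 0.04937, so d_i1 = 20.26 cm.
The intermediate image is 20.26 cm to the right of lens 1, which lies 5.760 cm to the right of lens 2 — a virtual object — so d_o2 = −5.760 cm.
Lens 2: 1/d_i2 = 1/f₂ − 1/d_o2 = 1/(26.8) − 1/(-5.760) = 0.2109, so d_i2 = 4.74 cm.
The final image is real, 4.74 cm to the right of lens 2 (overall magnification ≈ -0.15).

4.74 cm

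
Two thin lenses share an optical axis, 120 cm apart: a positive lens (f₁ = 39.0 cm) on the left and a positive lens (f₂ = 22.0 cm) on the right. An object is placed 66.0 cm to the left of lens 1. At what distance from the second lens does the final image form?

Lens 1: 1/d_i1 = 1/f₁ − 1/d_o1 = 1/(39.0) − 1/(66.0) = 0.01049, so d_i1 = 95.33 cm.
The intermediate image is 95.33 cm to the right of lens 1, which is 120 − (95.33) = 24.67 cm to the left of lens 2, so d_o2 = +24.67 cm.
Lens 2: 1/d_i2 = 1/f₂ − 1/d_o2 = 1/(22.0) − 1/(24.67) = 0.004919, so d_i2 = 203 cm.
The final image is real, 203 cm to the right of lens 2 (overall magnification ≈ 12).

203 cm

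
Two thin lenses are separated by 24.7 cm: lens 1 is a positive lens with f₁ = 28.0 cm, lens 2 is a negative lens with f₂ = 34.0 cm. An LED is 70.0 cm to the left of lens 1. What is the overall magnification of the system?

m = -1.88

Lens 1: 1/d_i1 = 1/(28.0) − 1/(70.0) = 0.02143, so d_i1 = 46.67 cm; m₁ = −d_i1/d_o1 = -0.6667.
d_o2 = 24.7 − (46.67) = -21.97 cm (virtual object).
f₂ = −34.0 cm (diverging).
Lens 2: 1/d_i2 = 1/(-34.0) − 1/(-21.97) = 0.01610, so d_i2 = 62.09 cm; m₂ = −d_i2/d_o2 = +2.826.
m = m₁·m₂ = (-0.6667)(+2.826) = -1.88.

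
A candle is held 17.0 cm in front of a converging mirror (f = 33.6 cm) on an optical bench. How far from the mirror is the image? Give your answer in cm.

Mirror equation: 1/s_i = 1/f − 1/s_o = 1/(33.60) − 1/(17.0) = 0.02976 − 0.05882 = -0.02906, so s_i = -34.4 cm.
The image is virtual, upright and enlarged, behind the mirror.

34.4 cm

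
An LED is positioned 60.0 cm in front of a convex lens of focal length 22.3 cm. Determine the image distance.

Thin-lens equation: 1/d_i = 1/f − 1/d_o = 1/(22.30) − 1/(60.0) = 0.04484 − 0.01667 = 0.02818, so d_i = 35.5 cm.
The image is real, inverted and reduced, on the far side of the lens.

35.5 cm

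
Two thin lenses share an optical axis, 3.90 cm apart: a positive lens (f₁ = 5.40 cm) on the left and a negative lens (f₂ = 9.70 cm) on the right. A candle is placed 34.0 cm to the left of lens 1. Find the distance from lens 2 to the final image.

Lens 1: 1/d_i1 = 1/f₁ − 1/d_o1 = 1/(5.40) − 1/(34.0) = 0.1558, so d_i1 = 6.420 cm.
The intermediate image is 6.420 cm to the right of lens 1, which lies 2.520 cm to the right of lens 2 — a virtual object — so d_o2 = −2.520 cm.
Lens 2 is diverging, so f₂ = −9.70 cm.
Lens 2: 1/d_i2 = 1/f₂ − 1/d_o2 = 1/(-9.70) − 1/(-2.520) = 0.2937, so d_i2 = 3.40 cm.
The final image is real, 3.40 cm to the right of lens 2 (overall magnification ≈ -0.26).

3.40 cm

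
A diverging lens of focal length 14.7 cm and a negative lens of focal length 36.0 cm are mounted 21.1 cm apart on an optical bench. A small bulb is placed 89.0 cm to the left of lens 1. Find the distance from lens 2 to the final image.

Lens 1 is diverging, so f₁ = −14.7 cm.
Lens 1: 1/d_i1 = 1/f₁ − 1/d_o1 = 1/(-14.7) − 1/(89.0) = -0.07926, so d_i1 = -12.62 cm.
The intermediate image is 12.62 cm to the left of lens 1 (virtual), which is 21.1 − (-12.62) = 33.72 cm to the left of lens 2, so d_o2 = +33.72 cm.
Lens 2 is diverging, so f₂ = −36.0 cm.
Lens 2: 1/d_i2 = 1/f₂ − 1/d_o2 = 1/(-36.0) − 1/(33.72) = -0.05743, so d_i2 = -17.4 cm.
The final image is virtual, 17.4 cm to the left of lens 2 (overall magnification ≈ 0.073).

17.4 cm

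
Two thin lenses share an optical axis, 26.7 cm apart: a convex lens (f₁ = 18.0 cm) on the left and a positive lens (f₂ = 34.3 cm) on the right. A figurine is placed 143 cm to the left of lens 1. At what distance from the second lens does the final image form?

7.43 cm

Lens 1: 1/d_i1 = 1/f₁ − 1/d_o1 = 1/(18.0) − 1/(143) = 0.04856, so d_i1 = 20.59 cm.
The intermediate image is 20.59 cm to the right of lens 1, which is 26.7 − (20.59) = 6.110 cm to the left of lens 2, so d_o2 = +6.110 cm.
Lens 2: 1/d_i2 = 1/f₂ − 1/d_o2 = 1/(34.3) − 1/(6.110) = -0.1345, so d_i2 = -7.43 cm.
The final image is virtual, 7.43 cm to the left of lens 2 (overall magnification ≈ -0.18).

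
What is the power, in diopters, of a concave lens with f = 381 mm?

For a concave lens, f = −381 mm.
f = -38.1 cm = -0.381 m.
P = 1/f = 1/(-0.381 m) = -2.62 D.

P = -2.62 D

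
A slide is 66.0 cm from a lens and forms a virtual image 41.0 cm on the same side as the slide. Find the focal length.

f = -108 cm (diverging)

Virtual image ⇒ d_i = −41.0 cm.
1/f = 1/d_o + 1/d_i = 1/(66.0) + 1/(-41.0) = -0.009239, so f = -108 cm.
Since f is negative, the lens is diverging.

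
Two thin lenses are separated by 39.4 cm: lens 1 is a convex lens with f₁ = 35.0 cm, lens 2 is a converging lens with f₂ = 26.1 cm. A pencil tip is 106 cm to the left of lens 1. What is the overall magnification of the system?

m = -0.330

Lens 1: 1/d_i1 = 1/(35.0) − 1/(106) = 0.01914, so d_i1 = 52.25 cm; m₁ = −d_i1/d_o1 = -0.4929.
d_o2 = 39.4 − (52.25) = -12.85 cm (virtual object).
Lens 2: 1/d_i2 = 1/(26.1) − 1/(-12.85) = 0.1161, so d_i2 = 8.611 cm; m₂ = −d_i2/d_o2 = +0.6701.
m = m₁·m₂ = (-0.4929)(+0.6701) = -0.330.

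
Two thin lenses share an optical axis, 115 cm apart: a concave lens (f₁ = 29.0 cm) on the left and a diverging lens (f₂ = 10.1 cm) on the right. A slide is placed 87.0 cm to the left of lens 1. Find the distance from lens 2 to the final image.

Lens 1 is diverging, so f₁ = −29.0 cm.
Lens 1: 1/d_i1 = 1/f₁ − 1/d_o1 = 1/(-29.0) − 1/(87.0) = -0.04598, so d_i1 = -21.75 cm.
The intermediate image is 21.75 cm to the left of lens 1 (virtual), which is 115 − (-21.75) = 136.8 cm to the left of lens 2, so d_o2 = +136.8 cm.
Lens 2 is diverging, so f₂ = −10.1 cm.
Lens 2: 1/d_i2 = 1/f₂ − 1/d_o2 = 1/(-10.1) − 1/(136.8) = -0.1063, so d_i2 = -9.41 cm.
The final image is virtual, 9.41 cm to the left of lens 2 (overall magnification ≈ 0.017).

9.41 cm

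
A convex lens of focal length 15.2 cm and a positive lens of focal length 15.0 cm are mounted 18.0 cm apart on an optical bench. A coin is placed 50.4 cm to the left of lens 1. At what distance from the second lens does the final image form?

Lens 1: 1/d_i1 = 1/f₁ − 1/d_o1 = 1/(15.2) − 1/(50.4) = 0.04595, so d_i1 = 21.76 cm.
The intermediate image is 21.76 cm to the right of lens 1, which lies 3.760 cm to the right of lens 2 — a virtual object — so d_o2 = −3.760 cm.
Lens 2: 1/d_i2 = 1/f₂ − 1/d_o2 = 1/(15.0) − 1/(-3.760) = 0.3326, so d_i2 = 3.01 cm.
The final image is real, 3.01 cm to the right of lens 2 (overall magnification ≈ -0.35).

3.01 cm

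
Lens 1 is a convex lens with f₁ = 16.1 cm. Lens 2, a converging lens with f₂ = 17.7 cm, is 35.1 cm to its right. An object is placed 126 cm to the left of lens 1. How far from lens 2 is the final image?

Lens 1: 1/d_i1 = 1/f₁ − 1/d_o1 = 1/(16.1) − 1/(126) = 0.05418, so d_i1 = 18.46 cm.
The intermediate image is 18.46 cm to the right of lens 1, which is 35.1 − (18.46) = 16.64 cm to the left of lens 2, so d_o2 = +16.64 cm.
Lens 2: 1/d_i2 = 1/f₂ − 1/d_o2 = 1/(17.7) − 1/(16.64) = -0.003599, so d_i2 = -278 cm.
The final image is virtual, 278 cm to the left of lens 2 (overall magnification ≈ -2.4).

278 cm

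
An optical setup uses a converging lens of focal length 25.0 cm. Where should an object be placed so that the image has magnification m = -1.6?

m = −d_i/d_o ⇒ d_i = −m·d_o.
1/f = 1/d_o + 1/d_i = 1/d_o − 1/(m·d_o) = (1 − 1/m)/d_o, so d_o = f(1 − 1/m) = (25.00)(1 − 1/(-1.6)) = 40.6 cm.

40.6 cm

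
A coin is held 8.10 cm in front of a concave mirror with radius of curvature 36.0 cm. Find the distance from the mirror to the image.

14.7 cm

f = R/2 = 36.0/2 = 18.00 cm.
Mirror equation: 1/d_i = 1/f − 1/d_o = 1/(18.00) − 1/(8.10) = 0.05556 − 0.1235 = -0.06790, so d_i = -14.7 cm.
The image is virtual, upright and enlarged, behind the mirror.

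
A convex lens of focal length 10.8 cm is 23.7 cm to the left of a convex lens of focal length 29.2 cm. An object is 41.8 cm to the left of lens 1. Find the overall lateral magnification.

Lens 1: 1/d_i1 = 1/(10.8) − 1/(41.8) = 0.06867, so d_i1 = 14.56 cm; m₁ = −d_i1/d_o1 = -0.3483.
d_o2 = 23.7 − (14.56) = 9.140 cm.
Lens 2: 1/d_i2 = 1/(29.2) − 1/(9.140) = -0.07516, so d_i2 = -13.30 cm; m₂ = −d_i2/d_o2 = +1.456.
m = m₁·m₂ = (-0.3483)(+1.456) = -0.507.

m = -0.507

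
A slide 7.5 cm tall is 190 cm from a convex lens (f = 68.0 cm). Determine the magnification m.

1/d_i = 1/f − 1/d_o = 1/(68.00) − 1/(190) = 0.009443, so d_i = 105.9 cm.
m = −d_i/d_o = −(105.9)/(190) = -0.557.
The image is real, inverted and reduced, on the far side of the lens.

m = -0.557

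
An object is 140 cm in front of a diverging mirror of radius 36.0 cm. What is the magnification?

m = +0.114

f = R/2 = 36.0/2 = 18.00 cm; for a diverging mirror, f = -18.00 cm.
1/d_i = 1/f − 1/d_o = 1/(-18.00) − 1/(140) = -0.06270, so d_i = -15.95 cm.
m = −d_i/d_o = −(-15.95)/(140) = +0.114.
The image is virtual, upright and reduced, behind the mirror.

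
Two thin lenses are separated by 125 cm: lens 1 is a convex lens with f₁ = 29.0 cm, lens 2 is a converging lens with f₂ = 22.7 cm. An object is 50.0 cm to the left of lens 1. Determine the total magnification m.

Lens 1: 1/d_i1 = 1/(29.0) − 1/(50.0) = 0.01448, so d_i1 = 69.05 cm; m₁ = −d_i1/d_o1 = -1.381.
d_o2 = 125 − (69.05) = 55.95 cm.
Lens 2: 1/d_i2 = 1/(22.7) − 1/(55.95) = 0.02618, so d_i2 = 38.20 cm; m₂ = −d_i2/d_o2 = -0.6827.
m = m₁·m₂ = (-1.381)(-0.6827) = +0.943.

m = +0.943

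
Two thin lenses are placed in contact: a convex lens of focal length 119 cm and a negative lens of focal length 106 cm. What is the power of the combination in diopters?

P = -0.103 D

P₁ = 1/f₁ = 1/(1.19 m) = +0.8403 D; P₂ = 1/f₂ = 1/(-1.06 m) = -0.9434 D.
For thin lenses in contact, P = P₁ + P₂ = (+0.8403) + (-0.9434) = -0.103 D.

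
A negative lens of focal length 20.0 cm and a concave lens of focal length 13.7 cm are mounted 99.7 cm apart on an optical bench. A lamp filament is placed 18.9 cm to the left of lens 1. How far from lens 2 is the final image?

12.2 cm

Lens 1 is diverging, so f₁ = −20.0 cm.
Lens 1: 1/d_i1 = 1/f₁ − 1/d_o1 = 1/(-20.0) − 1/(18.9) = -0.1029, so d_i1 = -9.717 cm.
The intermediate image is 9.717 cm to the left of lens 1 (virtual), which is 99.7 − (-9.717) = 109.4 cm to the left of lens 2, so d_o2 = +109.4 cm.
Lens 2 is diverging, so f₂ = −13.7 cm.
Lens 2: 1/d_i2 = 1/f₂ − 1/d_o2 = 1/(-13.7) − 1/(109.4) = -0.08213, so d_i2 = -12.2 cm.
The final image is virtual, 12.2 cm to the left of lens 2 (overall magnification ≈ 0.057).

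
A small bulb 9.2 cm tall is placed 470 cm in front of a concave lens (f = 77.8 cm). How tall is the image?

For a concave lens, f = -77.8 cm.
1/d_i = 1/f − 1/d_o = 1/(-77.80) − 1/(470) = -0.01498, so d_i = -66.75 cm.
m = −d_i/d_o = +0.1420.
|h_i| = |m|·h_o = 0.1420 × 9.2 = 1.31 cm. The image is virtual, upright and reduced, on the same side as the object.

1.31 cm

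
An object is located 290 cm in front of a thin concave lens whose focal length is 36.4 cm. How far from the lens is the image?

For a concave lens, f = -36.4 cm.
Lens equation: 1/q = 1/f − 1/p = 1/(-36.40) − 1/(290) = -0.02747 − 0.003448 = -0.03092, so q = -32.3 cm.
The image is virtual, upright and reduced, on the same side as the object.

32.3 cm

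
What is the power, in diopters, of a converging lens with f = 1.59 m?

P = +0.629 D

P = 1/f = 1/(1.59 m) = +0.629 D.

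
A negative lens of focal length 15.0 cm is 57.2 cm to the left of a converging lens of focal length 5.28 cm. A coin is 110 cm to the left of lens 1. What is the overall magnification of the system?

f₁ = −15.0 cm (diverging).
Lens 1: 1/d_i1 = 1/(-15.0) − 1/(110) = -0.07576, so d_i1 = -13.20 cm; m₁ = −d_i1/d_o1 = +0.1200.
d_o2 = 57.2 − (-13.20) = 70.40 cm.
Lens 2: 1/d_i2 = 1/(5.28) − 1/(70.40) = 0.1752, so d_i2 = 5.708 cm; m₂ = −d_i2/d_o2 = -0.08108.
m = m₁·m₂ = (+0.1200)(-0.08108) = -0.00973.

m = -0.00973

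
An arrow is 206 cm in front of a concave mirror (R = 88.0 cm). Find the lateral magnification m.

f = R/2 = 88.0/2 = 44.00 cm.
1/d_i = 1/f − 1/d_o = 1/(44.00) − 1/(206) = 0.01787, so d_i = 55.95 cm.
m = −d_i/d_o = −(55.95)/(206) = -0.272.
The image is real, inverted and reduced, in front of the mirror.

m = -0.272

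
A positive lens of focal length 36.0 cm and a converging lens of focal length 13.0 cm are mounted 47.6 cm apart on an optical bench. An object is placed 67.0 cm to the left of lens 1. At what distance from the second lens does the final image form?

9.09 cm

Lens 1: 1/d_i1 = 1/f₁ − 1/d_o1 = 1/(36.0) − 1/(67.0) = 0.01285, so d_i1 = 77.81 cm.
The intermediate image is 77.81 cm to the right of lens 1, which lies 30.21 cm to the right of lens 2 — a virtual object — so d_o2 = −30.21 cm.
Lens 2: 1/d_i2 = 1/f₂ − 1/d_o2 = 1/(13.0) − 1/(-30.21) = 0.1100, so d_i2 = 9.09 cm.
The final image is real, 9.09 cm to the right of lens 2 (overall magnification ≈ -0.35).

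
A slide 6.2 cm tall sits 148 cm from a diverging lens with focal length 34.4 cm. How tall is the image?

For a diverging lens, f = -34.4 cm.
1/d_i = 1/f − 1/d_o = 1/(-34.40) − 1/(148) = -0.03583, so d_i = -27.91 cm.
m = −d_i/d_o = +0.1886.
|h_i| = |m|·h_o = 0.1886 × 6.2 = 1.17 cm. The image is virtual, upright and reduced, on the same side as the object.

1.17 cm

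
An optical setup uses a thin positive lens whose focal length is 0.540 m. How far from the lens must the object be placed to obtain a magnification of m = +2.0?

m = −d_i/d_o ⇒ d_i = −m·d_o.
1/f = 1/d_o + 1/d_i = 1/d_o − 1/(m·d_o) = (1 − 1/m)/d_o, so d_o = f(1 − 1/m) = (0.5400)(1 − 1/(+2.0)) = 0.270 m.

0.270 m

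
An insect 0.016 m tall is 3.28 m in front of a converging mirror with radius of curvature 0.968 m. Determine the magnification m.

f = R/2 = 0.968/2 = 0.4840 m.
1/d_i = 1/f − 1/d_o = 1/(0.4840) − 1/(3.28) = 1.761, so d_i = 0.5678 m.
m = −d_i/d_o = −(0.5678)/(3.28) = -0.173.
The image is real, inverted and reduced, in front of the mirror.

m = -0.173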